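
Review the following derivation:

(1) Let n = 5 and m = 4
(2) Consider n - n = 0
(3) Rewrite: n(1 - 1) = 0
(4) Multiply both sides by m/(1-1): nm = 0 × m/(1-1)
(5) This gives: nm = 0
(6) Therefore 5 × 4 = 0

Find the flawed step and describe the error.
Step 4: Multiply both sides by m/(1-1): nm = 0 × m/(1-1)

Step 4 multiplies both sides by m/(1-1). However, 1-1 = 0, so this is multiplication by m/0, which is undefined. We cannot multiply by an undefined expression.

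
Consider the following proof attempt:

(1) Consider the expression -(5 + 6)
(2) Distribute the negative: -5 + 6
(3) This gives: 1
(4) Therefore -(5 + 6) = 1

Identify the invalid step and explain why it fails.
Step 2: Distribute the negative: -5 + 6

Step 2 incorrectly distributes the negative sign. The correct distribution is -(5 + 6) = -5 - 6 = -11. The negative must be applied to both terms, not just the first. The error treats -(5 + 6) as -5 + 6, which equals 1 instead of -11.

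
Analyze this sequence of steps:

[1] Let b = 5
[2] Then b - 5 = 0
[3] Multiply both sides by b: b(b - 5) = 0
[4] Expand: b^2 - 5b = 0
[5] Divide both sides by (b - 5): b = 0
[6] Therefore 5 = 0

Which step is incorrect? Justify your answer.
Step 5: Divide both sides by (b - 5): b = 0

Step 5 divides both sides by (b - 5). However, since b = 5, we have (b - 5) = 0. Division by zero is undefined, making this step invalid.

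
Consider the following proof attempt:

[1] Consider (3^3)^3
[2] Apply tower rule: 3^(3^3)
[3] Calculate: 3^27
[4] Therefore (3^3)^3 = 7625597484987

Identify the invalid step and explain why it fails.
Step 2: Apply tower rule: 3^(3^3)

Step 2 incorrectly states that (a^b)^c = a^(b^c). The correct rule is (a^b)^c = a^(b×c). The actual value is (3^3)^3 = 3^9 = 19683, not 3^27 = 7625597484987.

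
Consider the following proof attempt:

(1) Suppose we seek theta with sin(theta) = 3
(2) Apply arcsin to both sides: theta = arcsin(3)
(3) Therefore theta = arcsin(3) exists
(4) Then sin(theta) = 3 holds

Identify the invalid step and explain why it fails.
Step 2: Apply arcsin to both sides: theta = arcsin(3)

Step 2 applies arcsin to 3. However, arcsin(x) is only defined for x in [-1, 1] because sin(theta) can only produce values in that range. Since |3| > 1, arcsin(3) is undefined. There is no angle whose sine equals 3.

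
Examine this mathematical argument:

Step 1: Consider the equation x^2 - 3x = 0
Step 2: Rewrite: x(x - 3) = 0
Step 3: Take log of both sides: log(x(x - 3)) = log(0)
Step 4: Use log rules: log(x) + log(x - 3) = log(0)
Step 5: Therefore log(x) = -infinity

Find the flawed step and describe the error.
Step 3: Take log of both sides: log(x(x - 3)) = log(0)

Step 3 takes the logarithm of both sides, resulting in log(0) on the right side. The logarithm is only defined for positive numbers; log(0) is undefined (approaches negative infinity). This operation is invalid.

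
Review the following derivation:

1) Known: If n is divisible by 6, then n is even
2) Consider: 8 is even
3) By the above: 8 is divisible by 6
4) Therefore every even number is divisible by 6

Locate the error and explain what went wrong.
Step 3: By the above: 8 is divisible by 6

Step 3 commits the fallacy of affirming the consequent. The known fact 'divisible by 6 → even' does NOT imply 'even → divisible by 6'. That would be the converse, which is false. For example, 8 is even but 8 ÷ 6 = 1.33, which is not an integer.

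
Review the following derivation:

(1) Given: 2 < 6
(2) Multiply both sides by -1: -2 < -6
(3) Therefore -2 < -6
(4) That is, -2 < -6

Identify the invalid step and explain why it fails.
Step 2: Multiply both sides by -1: -2 < -6

Step 2 multiplies both sides by -1 but fails to reverse the inequality sign. When multiplying (or dividing) an inequality by a negative number, the direction must be reversed. Since 2 < 6, we should get -2 > -6, i.e., -2 > -6.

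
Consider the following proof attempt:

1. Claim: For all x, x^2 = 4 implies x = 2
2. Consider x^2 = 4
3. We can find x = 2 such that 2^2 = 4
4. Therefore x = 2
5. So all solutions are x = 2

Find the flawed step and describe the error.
Step 4: Therefore x = 2

Step 4 incorrectly concludes that x = 2 is the only solution. The proof shows that x = 2 is A solution (existence), but does not show it is the ONLY solution (uniqueness). In fact, x = -2 is also a solution since (-2)^2 = 4. Finding one solution doesn't prove there are no others.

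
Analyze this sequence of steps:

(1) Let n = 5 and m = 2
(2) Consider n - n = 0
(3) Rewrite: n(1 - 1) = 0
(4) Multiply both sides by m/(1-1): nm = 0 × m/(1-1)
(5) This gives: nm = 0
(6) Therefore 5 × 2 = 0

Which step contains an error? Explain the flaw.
Step 4: Multiply both sides by m/(1-1): nm = 0 × m/(1-1)

Step 4 multiplies both sides by m/(1-1). However, 1-1 = 0, so this is multiplication by m/0, which is undefined. We cannot multiply by an undefined expression.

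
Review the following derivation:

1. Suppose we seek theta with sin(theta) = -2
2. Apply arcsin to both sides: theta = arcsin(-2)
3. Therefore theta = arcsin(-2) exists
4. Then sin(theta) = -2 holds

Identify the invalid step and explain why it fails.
Step 2: Apply arcsin to both sides: theta = arcsin(-2)

Step 2 applies arcsin to -2. However, arcsin(x) is only defined for x in [-1, 1] because sin(theta) can only produce values in that range. Since |-2| > 1, arcsin(-2) is undefined. There is no angle whose sine equals -2.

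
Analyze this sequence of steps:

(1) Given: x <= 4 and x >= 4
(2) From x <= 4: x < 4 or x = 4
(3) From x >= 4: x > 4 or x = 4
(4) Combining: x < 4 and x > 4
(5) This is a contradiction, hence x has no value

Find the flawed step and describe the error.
Step 4: Combining: x < 4 and x > 4

Step 4 incorrectly combines the conditions. From x <= 4 and x >= 4, the intersection is x = 4. The error treats the 'or' cases as 'and' requirements. The correct conclusion is that x = 4 is the unique solution, not that no solution exists.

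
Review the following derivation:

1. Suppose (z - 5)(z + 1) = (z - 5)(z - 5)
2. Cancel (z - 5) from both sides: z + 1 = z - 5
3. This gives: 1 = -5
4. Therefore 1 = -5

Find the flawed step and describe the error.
Step 2: Cancel (z - 5) from both sides: z + 1 = z - 5

Step 2 cancels (z - 5) from both sides. This is only valid if (z - 5) ≠ 0, i.e., z ≠ 5. When z = 5, both sides equal zero regardless of the other factors. The correct approach requires considering z = 5 as a separate case.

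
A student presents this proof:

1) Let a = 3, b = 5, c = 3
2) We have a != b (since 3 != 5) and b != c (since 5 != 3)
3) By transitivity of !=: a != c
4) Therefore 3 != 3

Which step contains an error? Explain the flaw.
Step 3: By transitivity of !=: a != c

Step 3 incorrectly applies transitivity to the '!=' relation. Transitivity states: if a R b and b R c, then a R c. However, '!=' is not transitive. Counterexample: 3 != 5 and 5 != 3, but 3 = 3 (both equal 3). Transitivity holds for relations like <, <=, =, but not for !=.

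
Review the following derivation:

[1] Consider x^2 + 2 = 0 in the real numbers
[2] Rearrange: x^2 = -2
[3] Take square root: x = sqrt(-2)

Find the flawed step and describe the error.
Step 3: Take square root: x = sqrt(-2)

Step 3 takes the square root of -2, which is negative. In the real number system, the square root of a negative number is undefined. The equation x^2 + 2 = 0 has no real solutions. Square roots of negative numbers only exist in the complex numbers.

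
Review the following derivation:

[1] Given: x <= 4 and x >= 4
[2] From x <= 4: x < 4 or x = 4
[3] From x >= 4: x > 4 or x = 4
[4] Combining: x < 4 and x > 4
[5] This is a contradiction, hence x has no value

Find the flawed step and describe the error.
Step 4: Combining: x < 4 and x > 4

Step 4 incorrectly combines the conditions. From x <= 4 and x >= 4, the intersection is x = 4. The error treats the 'or' cases as 'and' requirements. The correct conclusion is that x = 4 is the unique solution, not that no solution exists.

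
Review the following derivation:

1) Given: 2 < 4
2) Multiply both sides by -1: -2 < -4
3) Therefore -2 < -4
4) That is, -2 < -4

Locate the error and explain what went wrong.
Step 2: Multiply both sides by -1: -2 < -4

Step 2 multiplies both sides by -1 but fails to reverse the inequality sign. When multiplying (or dividing) an inequality by a negative number, the direction must be reversed. Since 2 < 4, we should get -2 > -4, i.e., -2 > -4.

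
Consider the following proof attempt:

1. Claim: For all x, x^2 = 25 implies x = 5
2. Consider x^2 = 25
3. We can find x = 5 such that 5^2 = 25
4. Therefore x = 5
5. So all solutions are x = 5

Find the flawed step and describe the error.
Step 4: Therefore x = 5

Step 4 incorrectly concludes that x = 5 is the only solution. The proof shows that x = 5 is A solution (existence), but does not show it is the ONLY solution (uniqueness). In fact, x = -5 is also a solution since (-5)^2 = 25. Finding one solution doesn't prove there are no others.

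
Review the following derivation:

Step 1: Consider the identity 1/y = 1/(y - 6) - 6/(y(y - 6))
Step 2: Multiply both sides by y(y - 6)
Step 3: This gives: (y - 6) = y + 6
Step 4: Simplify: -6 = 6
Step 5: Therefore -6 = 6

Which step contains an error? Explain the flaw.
Step 3: This gives: (y - 6) = y + 6

Step 3 makes a sign error when clearing denominators. Multiplying -6/(y(y - 6)) by y(y - 6) gives -6, not +6. The correct result is (y - 6) = y - 6, which is trivially true, not (y - 6) = y + 6. (Step 1 is a valid identity: 1/(y - 6) - 6/(y(y - 6)) = (y - 6)/(y(y - 6)) = 1/y.)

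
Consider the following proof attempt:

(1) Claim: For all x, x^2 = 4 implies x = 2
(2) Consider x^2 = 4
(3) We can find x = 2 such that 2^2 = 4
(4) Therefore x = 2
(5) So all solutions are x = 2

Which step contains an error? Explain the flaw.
Step 4: Therefore x = 2

Step 4 incorrectly concludes that x = 2 is the only solution. The proof shows that x = 2 is A solution (existence), but does not show it is the ONLY solution (uniqueness). In fact, x = -2 is also a solution since (-2)^2 = 4. Finding one solution doesn't prove there are no others.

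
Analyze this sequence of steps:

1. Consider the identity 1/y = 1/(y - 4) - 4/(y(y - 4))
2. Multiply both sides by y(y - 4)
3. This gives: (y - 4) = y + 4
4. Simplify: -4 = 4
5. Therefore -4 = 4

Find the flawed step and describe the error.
Step 3: This gives: (y - 4) = y + 4

Step 3 makes a sign error when clearing denominators. Multiplying -4/(y(y - 4)) by y(y - 4) gives -4, not +4. The correct result is (y - 4) = y - 4, which is trivially true, not (y - 4) = y + 4. (Step 1 is a valid identity: 1/(y - 4) - 4/(y(y - 4)) = (y - 4)/(y(y - 4)) = 1/y.)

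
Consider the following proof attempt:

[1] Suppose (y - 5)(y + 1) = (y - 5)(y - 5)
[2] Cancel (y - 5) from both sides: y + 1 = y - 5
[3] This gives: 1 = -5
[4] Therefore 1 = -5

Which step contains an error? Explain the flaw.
Step 2: Cancel (y - 5) from both sides: y + 1 = y - 5

Step 2 cancels (y - 5) from both sides. This is only valid if (y - 5) ≠ 0, i.e., y ≠ 5. When y = 5, both sides equal zero regardless of the other factors. The correct approach requires considering y = 5 as a separate case.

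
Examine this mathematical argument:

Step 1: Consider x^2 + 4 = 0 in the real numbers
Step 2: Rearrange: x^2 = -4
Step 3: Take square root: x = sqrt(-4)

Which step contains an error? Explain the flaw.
Step 3: Take square root: x = sqrt(-4)

Step 3 takes the square root of -4, which is negative. In the real number system, the square root of a negative number is undefined. The equation x^2 + 4 = 0 has no real solutions. Square roots of negative numbers only exist in the complex numbers.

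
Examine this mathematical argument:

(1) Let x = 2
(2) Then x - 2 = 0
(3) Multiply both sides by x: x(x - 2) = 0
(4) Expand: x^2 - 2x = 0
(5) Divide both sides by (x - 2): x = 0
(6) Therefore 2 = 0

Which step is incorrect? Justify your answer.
Step 5: Divide both sides by (x - 2): x = 0

Step 5 divides both sides by (x - 2). However, since x = 2, we have (x - 2) = 0. Division by zero is undefined, making this step invalid.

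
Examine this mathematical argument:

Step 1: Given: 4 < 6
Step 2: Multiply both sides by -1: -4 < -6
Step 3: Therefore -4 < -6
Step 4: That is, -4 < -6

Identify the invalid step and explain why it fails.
Step 2: Multiply both sides by -1: -4 < -6

Step 2 multiplies both sides by -1 but fails to reverse the inequality sign. When multiplying (or dividing) an inequality by a negative number, the direction must be reversed. Since 4 < 6, we should get -4 > -6, i.e., -4 > -6.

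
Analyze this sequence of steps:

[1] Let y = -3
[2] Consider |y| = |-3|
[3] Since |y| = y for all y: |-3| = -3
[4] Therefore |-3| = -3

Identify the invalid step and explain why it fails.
Step 3: Since |y| = y for all y: |-3| = -3

Step 3 incorrectly states that |y| = y for all y. The correct definition is |y| = y when y >= 0, and |y| = -y when y < 0. Since -3 < 0, we have |-3| = -(-3) = 3, not -3.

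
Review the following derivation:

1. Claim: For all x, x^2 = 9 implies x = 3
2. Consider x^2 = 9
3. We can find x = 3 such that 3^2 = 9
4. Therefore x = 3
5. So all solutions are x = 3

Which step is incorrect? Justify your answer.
Step 4: Therefore x = 3

Step 4 incorrectly concludes that x = 3 is the only solution. The proof shows that x = 3 is A solution (existence), but does not show it is the ONLY solution (uniqueness). In fact, x = -3 is also a solution since (-3)^2 = 9. Finding one solution doesn't prove there are no others.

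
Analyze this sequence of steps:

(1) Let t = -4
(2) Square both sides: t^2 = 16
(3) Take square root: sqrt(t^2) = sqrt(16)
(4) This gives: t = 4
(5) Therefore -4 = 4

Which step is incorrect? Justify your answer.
Step 4: This gives: t = 4

Step 4 incorrectly states that sqrt(t^2) = t. The correct identity is sqrt(t^2) = |t|. Since t = -4 < 0, we have sqrt(t^2) = |-4| = 4, not t = -4.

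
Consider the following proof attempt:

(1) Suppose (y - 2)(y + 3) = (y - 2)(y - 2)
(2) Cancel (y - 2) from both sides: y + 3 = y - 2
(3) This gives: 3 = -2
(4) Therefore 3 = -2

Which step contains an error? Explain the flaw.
Step 2: Cancel (y - 2) from both sides: y + 3 = y - 2

Step 2 cancels (y - 2) from both sides. This is only valid if (y - 2) ≠ 0, i.e., y ≠ 2. When y = 2, both sides equal zero regardless of the other factors. The correct approach requires considering y = 2 as a separate case.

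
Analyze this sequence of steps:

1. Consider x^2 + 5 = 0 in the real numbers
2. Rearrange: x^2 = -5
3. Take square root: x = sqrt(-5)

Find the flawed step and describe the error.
Step 3: Take square root: x = sqrt(-5)

Step 3 takes the square root of -5, which is negative. In the real number system, the square root of a negative number is undefined. The equation x^2 + 5 = 0 has no real solutions. Square roots of negative numbers only exist in the complex numbers.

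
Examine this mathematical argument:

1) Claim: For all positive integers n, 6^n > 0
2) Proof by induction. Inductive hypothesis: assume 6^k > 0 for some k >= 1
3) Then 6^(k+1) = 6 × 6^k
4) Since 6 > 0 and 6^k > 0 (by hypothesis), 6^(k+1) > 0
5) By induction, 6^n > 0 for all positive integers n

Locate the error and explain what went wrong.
Step 5: By induction, 6^n > 0 for all positive integers n

Step 5 concludes the proof by induction, but no base case was ever established. A valid induction proof requires: (1) a base case proving 6^1 > 0, and (2) an inductive step showing IF 6^k > 0 THEN 6^(k+1) > 0. Steps 2-4 correctly establish the inductive step, but without the base case the conclusion in step 5 does not follow.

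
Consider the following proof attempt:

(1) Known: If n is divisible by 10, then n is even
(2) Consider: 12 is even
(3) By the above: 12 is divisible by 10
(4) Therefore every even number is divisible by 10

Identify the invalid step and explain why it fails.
Step 3: By the above: 12 is divisible by 10

Step 3 commits the fallacy of affirming the consequent. The known fact 'divisible by 10 → even' does NOT imply 'even → divisible by 10'. That would be the converse, which is false. For example, 12 is even but 12 ÷ 10 = 1.20, which is not an integer.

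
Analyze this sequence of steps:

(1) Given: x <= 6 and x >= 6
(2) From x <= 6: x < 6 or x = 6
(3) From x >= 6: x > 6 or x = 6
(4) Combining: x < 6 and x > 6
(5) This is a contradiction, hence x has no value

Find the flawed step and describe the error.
Step 4: Combining: x < 6 and x > 6

Step 4 incorrectly combines the conditions. From x <= 6 and x >= 6, the intersection is x = 6. The error treats the 'or' cases as 'and' requirements. The correct conclusion is that x = 6 is the unique solution, not that no solution exists.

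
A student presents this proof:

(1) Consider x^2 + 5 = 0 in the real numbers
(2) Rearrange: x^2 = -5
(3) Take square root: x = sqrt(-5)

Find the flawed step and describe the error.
Step 3: Take square root: x = sqrt(-5)

Step 3 takes the square root of -5, which is negative. In the real number system, the square root of a negative number is undefined. The equation x^2 + 5 = 0 has no real solutions. Square roots of negative numbers only exist in the complex numbers.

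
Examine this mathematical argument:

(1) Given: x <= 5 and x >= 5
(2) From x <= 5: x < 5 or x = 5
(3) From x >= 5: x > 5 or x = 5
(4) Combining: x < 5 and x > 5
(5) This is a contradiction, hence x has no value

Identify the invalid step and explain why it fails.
Step 4: Combining: x < 5 and x > 5

Step 4 incorrectly combines the conditions. From x <= 5 and x >= 5, the intersection is x = 5. The error treats the 'or' cases as 'and' requirements. The correct conclusion is that x = 5 is the unique solution, not that no solution exists.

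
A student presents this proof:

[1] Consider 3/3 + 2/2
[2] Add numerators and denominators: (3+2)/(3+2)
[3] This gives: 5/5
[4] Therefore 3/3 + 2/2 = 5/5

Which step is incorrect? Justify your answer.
Step 2: Add numerators and denominators: (3+2)/(3+2)

Step 2 incorrectly adds fractions by separately adding numerators and denominators. This is wrong. The correct method requires a common denominator: 3/3 + 2/2 = (3×2 + 2×3)/(3×2) = 12/6 = 2. The method used gives 5/5, which is different.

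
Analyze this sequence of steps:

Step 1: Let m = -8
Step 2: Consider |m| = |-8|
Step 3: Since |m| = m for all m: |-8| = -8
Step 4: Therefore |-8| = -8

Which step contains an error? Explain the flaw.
Step 3: Since |m| = m for all m: |-8| = -8

Step 3 incorrectly states that |m| = m for all m. The correct definition is |m| = m when m >= 0, and |m| = -m when m < 0. Since -8 < 0, we have |-8| = -(-8) = 8, not -8.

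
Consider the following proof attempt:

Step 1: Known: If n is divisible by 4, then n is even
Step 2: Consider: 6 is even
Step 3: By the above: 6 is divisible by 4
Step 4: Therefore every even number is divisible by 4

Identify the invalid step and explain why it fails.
Step 3: By the above: 6 is divisible by 4

Step 3 commits the fallacy of affirming the consequent. The known fact 'divisible by 4 → even' does NOT imply 'even → divisible by 4'. That would be the converse, which is false. For example, 6 is even but 6 ÷ 4 = 1.50, which is not an integer.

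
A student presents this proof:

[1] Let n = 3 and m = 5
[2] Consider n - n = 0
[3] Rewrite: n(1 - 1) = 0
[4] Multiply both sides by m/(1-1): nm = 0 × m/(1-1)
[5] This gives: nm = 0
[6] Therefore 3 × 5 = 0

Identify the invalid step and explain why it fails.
Step 4: Multiply both sides by m/(1-1): nm = 0 × m/(1-1)

Step 4 multiplies both sides by m/(1-1). However, 1-1 = 0, so this is multiplication by m/0, which is undefined. We cannot multiply by an undefined expression.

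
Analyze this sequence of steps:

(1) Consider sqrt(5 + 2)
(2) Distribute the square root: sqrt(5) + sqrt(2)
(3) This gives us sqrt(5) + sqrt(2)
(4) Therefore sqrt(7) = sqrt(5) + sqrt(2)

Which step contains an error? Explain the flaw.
Step 2: Distribute the square root: sqrt(5) + sqrt(2)

Step 2 incorrectly 'distributes' the square root over addition. The square root function does not distribute: sqrt(a + b) ≠ sqrt(a) + sqrt(b). In fact, sqrt(5 + 2) = sqrt(7) ≈ 2.6458, while sqrt(5) + sqrt(2) ≈ 3.6503.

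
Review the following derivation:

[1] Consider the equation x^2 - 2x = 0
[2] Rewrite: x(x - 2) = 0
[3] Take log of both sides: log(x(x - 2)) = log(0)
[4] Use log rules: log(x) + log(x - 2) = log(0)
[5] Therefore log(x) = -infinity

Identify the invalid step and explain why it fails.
Step 3: Take log of both sides: log(x(x - 2)) = log(0)

Step 3 takes the logarithm of both sides, resulting in log(0) on the right side. The logarithm is only defined for positive numbers; log(0) is undefined (approaches negative infinity). This operation is invalid.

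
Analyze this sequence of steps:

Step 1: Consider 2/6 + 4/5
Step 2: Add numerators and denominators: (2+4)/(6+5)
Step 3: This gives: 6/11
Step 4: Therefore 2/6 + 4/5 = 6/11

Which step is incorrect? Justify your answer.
Step 2: Add numerators and denominators: (2+4)/(6+5)

Step 2 incorrectly adds fractions by separately adding numerators and denominators. This is wrong. The correct method requires a common denominator: 2/6 + 4/5 = (2×5 + 4×6)/(6×5) = 34/30 = 17/15. The method used gives 6/11, which is different.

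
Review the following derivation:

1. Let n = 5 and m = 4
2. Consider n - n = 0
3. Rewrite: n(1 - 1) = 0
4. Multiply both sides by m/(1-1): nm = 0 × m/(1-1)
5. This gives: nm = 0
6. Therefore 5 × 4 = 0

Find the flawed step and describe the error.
Step 4: Multiply both sides by m/(1-1): nm = 0 × m/(1-1)

Step 4 multiplies both sides by m/(1-1). However, 1-1 = 0, so this is multiplication by m/0, which is undefined. We cannot multiply by an undefined expression.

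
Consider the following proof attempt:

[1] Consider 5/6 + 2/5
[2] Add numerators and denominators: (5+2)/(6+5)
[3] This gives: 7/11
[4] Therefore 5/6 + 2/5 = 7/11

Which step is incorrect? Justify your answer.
Step 2: Add numerators and denominators: (5+2)/(6+5)

Step 2 incorrectly adds fractions by separately adding numerators and denominators. This is wrong. The correct method requires a common denominator: 5/6 + 2/5 = (5×5 + 2×6)/(6×5) = 37/30 = 37/30. The method used gives 7/11, which is different.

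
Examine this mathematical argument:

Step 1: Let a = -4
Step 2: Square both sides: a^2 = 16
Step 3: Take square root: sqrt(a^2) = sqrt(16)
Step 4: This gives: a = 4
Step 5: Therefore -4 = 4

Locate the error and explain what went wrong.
Step 4: This gives: a = 4

Step 4 incorrectly states that sqrt(a^2) = a. The correct identity is sqrt(a^2) = |a|. Since a = -4 < 0, we have sqrt(a^2) = |-4| = 4, not a = -4.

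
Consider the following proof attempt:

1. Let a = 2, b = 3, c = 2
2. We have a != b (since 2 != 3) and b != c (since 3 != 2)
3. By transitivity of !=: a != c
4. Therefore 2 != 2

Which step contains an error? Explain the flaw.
Step 3: By transitivity of !=: a != c

Step 3 incorrectly applies transitivity to the '!=' relation. Transitivity states: if a R b and b R c, then a R c. However, '!=' is not transitive. Counterexample: 2 != 3 and 3 != 2, but 2 = 2 (both equal 2). Transitivity holds for relations like <, <=, =, but not for !=.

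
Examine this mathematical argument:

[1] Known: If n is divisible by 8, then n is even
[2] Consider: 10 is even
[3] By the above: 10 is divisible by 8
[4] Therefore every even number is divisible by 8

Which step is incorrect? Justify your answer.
Step 3: By the above: 10 is divisible by 8

Step 3 commits the fallacy of affirming the consequent. The known fact 'divisible by 8 → even' does NOT imply 'even → divisible by 8'. That would be the converse, which is false. For example, 10 is even but 10 ÷ 8 = 1.25, which is not an integer.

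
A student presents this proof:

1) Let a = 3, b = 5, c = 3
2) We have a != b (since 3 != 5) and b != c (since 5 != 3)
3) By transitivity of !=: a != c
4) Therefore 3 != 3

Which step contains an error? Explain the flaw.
Step 3: By transitivity of !=: a != c

Step 3 incorrectly applies transitivity to the '!=' relation. Transitivity states: if a R b and b R c, then a R c. However, '!=' is not transitive. Counterexample: 3 != 5 and 5 != 3, but 3 = 3 (both equal 3). Transitivity holds for relations like <, <=, =, but not for !=.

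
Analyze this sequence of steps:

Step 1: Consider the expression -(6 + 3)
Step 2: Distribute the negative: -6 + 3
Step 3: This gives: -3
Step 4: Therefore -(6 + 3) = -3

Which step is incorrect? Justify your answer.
Step 2: Distribute the negative: -6 + 3

Step 2 incorrectly distributes the negative sign. The correct distribution is -(6 + 3) = -6 - 3 = -9. The negative must be applied to both terms, not just the first. The error treats -(6 + 3) as -6 + 3, which equals -3 instead of -9.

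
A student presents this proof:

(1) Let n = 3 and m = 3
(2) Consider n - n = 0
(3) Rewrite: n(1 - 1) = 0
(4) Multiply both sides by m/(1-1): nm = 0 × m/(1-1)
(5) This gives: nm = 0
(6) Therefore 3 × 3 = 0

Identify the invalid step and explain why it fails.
Step 4: Multiply both sides by m/(1-1): nm = 0 × m/(1-1)

Step 4 multiplies both sides by m/(1-1). However, 1-1 = 0, so this is multiplication by m/0, which is undefined. We cannot multiply by an undefined expression.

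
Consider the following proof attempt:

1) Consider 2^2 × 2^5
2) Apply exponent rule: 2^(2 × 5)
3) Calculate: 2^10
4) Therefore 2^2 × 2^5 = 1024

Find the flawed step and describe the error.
Step 2: Apply exponent rule: 2^(2 × 5)

Step 2 incorrectly states that a^b × a^c = a^(b×c). The correct rule is a^b × a^c = a^(b+c). The actual value is 2^2 × 2^5 = 2^7 = 128, not 2^10 = 1024.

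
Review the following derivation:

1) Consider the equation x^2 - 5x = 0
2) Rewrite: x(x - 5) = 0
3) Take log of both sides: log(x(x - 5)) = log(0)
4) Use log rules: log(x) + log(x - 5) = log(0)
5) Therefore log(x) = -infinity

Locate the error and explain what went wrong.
Step 3: Take log of both sides: log(x(x - 5)) = log(0)

Step 3 takes the logarithm of both sides, resulting in log(0) on the right side. The logarithm is only defined for positive numbers; log(0) is undefined (approaches negative infinity). This operation is invalid.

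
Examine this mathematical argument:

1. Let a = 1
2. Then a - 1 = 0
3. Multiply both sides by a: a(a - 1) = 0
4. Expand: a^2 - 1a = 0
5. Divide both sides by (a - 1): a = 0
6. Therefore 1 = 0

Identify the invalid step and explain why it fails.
Step 5: Divide both sides by (a - 1): a = 0

Step 5 divides both sides by (a - 1). However, since a = 1, we have (a - 1) = 0. Division by zero is undefined, making this step invalid.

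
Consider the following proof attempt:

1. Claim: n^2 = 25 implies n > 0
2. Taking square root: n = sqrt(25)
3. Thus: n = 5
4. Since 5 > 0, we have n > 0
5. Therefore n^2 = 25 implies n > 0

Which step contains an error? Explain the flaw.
Step 2: Taking square root: n = sqrt(25)

Step 2 takes the square root and assumes the positive root only. The equation n^2 = 25 actually has two solutions: n = 5 and n = -5. The proof silently assumes n > 0 without justification, then uses this assumption to conclude n > 0, which is circular. The counterexample n = -5 shows the claim is false.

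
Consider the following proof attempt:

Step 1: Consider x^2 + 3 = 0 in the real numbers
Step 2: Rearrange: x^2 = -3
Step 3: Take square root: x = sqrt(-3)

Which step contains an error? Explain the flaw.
Step 3: Take square root: x = sqrt(-3)

Step 3 takes the square root of -3, which is negative. In the real number system, the square root of a negative number is undefined. The equation x^2 + 3 = 0 has no real solutions. Square roots of negative numbers only exist in the complex numbers.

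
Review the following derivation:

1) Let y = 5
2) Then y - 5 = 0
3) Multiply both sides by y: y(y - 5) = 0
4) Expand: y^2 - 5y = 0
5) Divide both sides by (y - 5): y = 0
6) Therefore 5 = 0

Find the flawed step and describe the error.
Step 5: Divide both sides by (y - 5): y = 0

Step 5 divides both sides by (y - 5). However, since y = 5, we have (y - 5) = 0. Division by zero is undefined, making this step invalid.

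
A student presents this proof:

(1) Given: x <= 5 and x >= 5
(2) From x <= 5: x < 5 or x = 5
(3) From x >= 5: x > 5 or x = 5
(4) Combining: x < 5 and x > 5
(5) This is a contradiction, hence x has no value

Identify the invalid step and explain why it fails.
Step 4: Combining: x < 5 and x > 5

Step 4 incorrectly combines the conditions. From x <= 5 and x >= 5, the intersection is x = 5. The error treats the 'or' cases as 'and' requirements. The correct conclusion is that x = 5 is the unique solution, not that no solution exists.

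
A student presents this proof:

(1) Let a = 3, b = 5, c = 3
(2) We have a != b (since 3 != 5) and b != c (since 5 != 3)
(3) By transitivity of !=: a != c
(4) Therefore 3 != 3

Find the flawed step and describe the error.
Step 3: By transitivity of !=: a != c

Step 3 incorrectly applies transitivity to the '!=' relation. Transitivity states: if a R b and b R c, then a R c. However, '!=' is not transitive. Counterexample: 3 != 5 and 5 != 3, but 3 = 3 (both equal 3). Transitivity holds for relations like <, <=, =, but not for !=.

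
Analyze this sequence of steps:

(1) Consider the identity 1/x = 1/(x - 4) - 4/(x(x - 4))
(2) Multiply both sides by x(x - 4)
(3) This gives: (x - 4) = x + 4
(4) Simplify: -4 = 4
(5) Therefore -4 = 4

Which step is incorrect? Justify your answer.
Step 3: This gives: (x - 4) = x + 4

Step 3 makes a sign error when clearing denominators. Multiplying -4/(x(x - 4)) by x(x - 4) gives -4, not +4. The correct result is (x - 4) = x - 4, which is trivially true, not (x - 4) = x + 4. (Step 1 is a valid identity: 1/(x - 4) - 4/(x(x - 4)) = (x - 4)/(x(x - 4)) = 1/x.)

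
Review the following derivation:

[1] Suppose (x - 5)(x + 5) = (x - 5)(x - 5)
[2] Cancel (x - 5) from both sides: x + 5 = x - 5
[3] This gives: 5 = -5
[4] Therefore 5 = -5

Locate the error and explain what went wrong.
Step 2: Cancel (x - 5) from both sides: x + 5 = x - 5

Step 2 cancels (x - 5) from both sides. This is only valid if (x - 5) ≠ 0, i.e., x ≠ 5. When x = 5, both sides equal zero regardless of the other factors. The correct approach requires considering x = 5 as a separate case.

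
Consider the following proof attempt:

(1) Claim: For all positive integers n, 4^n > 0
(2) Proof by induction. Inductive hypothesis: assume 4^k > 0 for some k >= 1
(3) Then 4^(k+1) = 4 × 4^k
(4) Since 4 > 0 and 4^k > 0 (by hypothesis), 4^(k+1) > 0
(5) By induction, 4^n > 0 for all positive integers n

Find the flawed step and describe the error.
Step 5: By induction, 4^n > 0 for all positive integers n

Step 5 concludes the proof by induction, but no base case was ever established. A valid induction proof requires: (1) a base case proving 4^1 > 0, and (2) an inductive step showing IF 4^k > 0 THEN 4^(k+1) > 0. Steps 2-4 correctly establish the inductive step, but without the base case the conclusion in step 5 does not follow.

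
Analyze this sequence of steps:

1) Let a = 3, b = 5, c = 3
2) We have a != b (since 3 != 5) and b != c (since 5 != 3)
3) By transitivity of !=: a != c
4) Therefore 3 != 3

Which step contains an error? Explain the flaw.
Step 3: By transitivity of !=: a != c

Step 3 incorrectly applies transitivity to the '!=' relation. Transitivity states: if a R b and b R c, then a R c. However, '!=' is not transitive. Counterexample: 3 != 5 and 5 != 3, but 3 = 3 (both equal 3). Transitivity holds for relations like <, <=, =, but not for !=.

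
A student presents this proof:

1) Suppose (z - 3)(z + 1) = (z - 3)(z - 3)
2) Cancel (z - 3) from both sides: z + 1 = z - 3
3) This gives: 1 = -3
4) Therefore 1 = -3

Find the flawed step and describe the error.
Step 2: Cancel (z - 3) from both sides: z + 1 = z - 3

Step 2 cancels (z - 3) from both sides. This is only valid if (z - 3) ≠ 0, i.e., z ≠ 3. When z = 3, both sides equal zero regardless of the other factors. The correct approach requires considering z = 3 as a separate case.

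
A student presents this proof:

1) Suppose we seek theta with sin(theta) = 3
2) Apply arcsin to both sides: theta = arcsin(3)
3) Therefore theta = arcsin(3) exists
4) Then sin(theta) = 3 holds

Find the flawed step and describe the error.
Step 2: Apply arcsin to both sides: theta = arcsin(3)

Step 2 applies arcsin to 3. However, arcsin(x) is only defined for x in [-1, 1] because sin(theta) can only produce values in that range. Since |3| > 1, arcsin(3) is undefined. There is no angle whose sine equals 3.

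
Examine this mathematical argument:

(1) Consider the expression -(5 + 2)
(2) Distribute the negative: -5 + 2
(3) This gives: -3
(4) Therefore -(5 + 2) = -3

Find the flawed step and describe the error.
Step 2: Distribute the negative: -5 + 2

Step 2 incorrectly distributes the negative sign. The correct distribution is -(5 + 2) = -5 - 2 = -7. The negative must be applied to both terms, not just the first. The error treats -(5 + 2) as -5 + 2, which equals -3 instead of -7.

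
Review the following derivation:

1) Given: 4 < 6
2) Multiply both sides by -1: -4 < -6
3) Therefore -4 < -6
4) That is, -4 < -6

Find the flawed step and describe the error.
Step 2: Multiply both sides by -1: -4 < -6

Step 2 multiplies both sides by -1 but fails to reverse the inequality sign. When multiplying (or dividing) an inequality by a negative number, the direction must be reversed. Since 4 < 6, we should get -4 > -6, i.e., -4 > -6.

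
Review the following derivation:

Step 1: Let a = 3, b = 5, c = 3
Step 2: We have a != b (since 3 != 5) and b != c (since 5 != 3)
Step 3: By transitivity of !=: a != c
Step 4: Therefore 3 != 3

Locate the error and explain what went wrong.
Step 3: By transitivity of !=: a != c

Step 3 incorrectly applies transitivity to the '!=' relation. Transitivity states: if a R b and b R c, then a R c. However, '!=' is not transitive. Counterexample: 3 != 5 and 5 != 3, but 3 = 3 (both equal 3). Transitivity holds for relations like <, <=, =, but not for !=.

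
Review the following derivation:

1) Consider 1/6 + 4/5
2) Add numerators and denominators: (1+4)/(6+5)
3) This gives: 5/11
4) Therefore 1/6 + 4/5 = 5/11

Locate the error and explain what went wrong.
Step 2: Add numerators and denominators: (1+4)/(6+5)

Step 2 incorrectly adds fractions by separately adding numerators and denominators. This is wrong. The correct method requires a common denominator: 1/6 + 4/5 = (1×5 + 4×6)/(6×5) = 29/30 = 29/30. The method used gives 5/11, which is different.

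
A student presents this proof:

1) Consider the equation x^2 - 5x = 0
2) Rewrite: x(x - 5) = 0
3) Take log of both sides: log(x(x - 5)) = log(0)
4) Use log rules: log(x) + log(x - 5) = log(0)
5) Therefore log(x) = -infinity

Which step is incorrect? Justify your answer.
Step 3: Take log of both sides: log(x(x - 5)) = log(0)

Step 3 takes the logarithm of both sides, resulting in log(0) on the right side. The logarithm is only defined for positive numbers; log(0) is undefined (approaches negative infinity). This operation is invalid.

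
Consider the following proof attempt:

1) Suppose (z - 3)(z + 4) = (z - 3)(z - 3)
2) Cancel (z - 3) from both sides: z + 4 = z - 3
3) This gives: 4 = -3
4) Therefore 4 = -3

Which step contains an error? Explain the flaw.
Step 2: Cancel (z - 3) from both sides: z + 4 = z - 3

Step 2 cancels (z - 3) from both sides. This is only valid if (z - 3) ≠ 0, i.e., z ≠ 3. When z = 3, both sides equal zero regardless of the other factors. The correct approach requires considering z = 3 as a separate case.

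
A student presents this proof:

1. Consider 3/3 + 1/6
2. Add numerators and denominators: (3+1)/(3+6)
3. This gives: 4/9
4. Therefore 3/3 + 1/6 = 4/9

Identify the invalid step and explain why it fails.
Step 2: Add numerators and denominators: (3+1)/(3+6)

Step 2 incorrectly adds fractions by separately adding numerators and denominators. This is wrong. The correct method requires a common denominator: 3/3 + 1/6 = (3×6 + 1×3)/(3×6) = 21/18 = 7/6. The method used gives 4/9, which is different.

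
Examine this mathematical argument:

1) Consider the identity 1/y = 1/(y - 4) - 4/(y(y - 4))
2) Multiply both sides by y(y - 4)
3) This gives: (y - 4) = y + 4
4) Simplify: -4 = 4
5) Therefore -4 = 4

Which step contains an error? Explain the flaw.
Step 3: This gives: (y - 4) = y + 4

Step 3 makes a sign error when clearing denominators. Multiplying -4/(y(y - 4)) by y(y - 4) gives -4, not +4. The correct result is (y - 4) = y - 4, which is trivially true, not (y - 4) = y + 4. (Step 1 is a valid identity: 1/(y - 4) - 4/(y(y - 4)) = (y - 4)/(y(y - 4)) = 1/y.)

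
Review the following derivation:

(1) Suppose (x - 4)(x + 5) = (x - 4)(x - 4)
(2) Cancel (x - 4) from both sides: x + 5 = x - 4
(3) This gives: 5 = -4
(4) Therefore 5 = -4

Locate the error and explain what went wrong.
Step 2: Cancel (x - 4) from both sides: x + 5 = x - 4

Step 2 cancels (x - 4) from both sides. This is only valid if (x - 4) ≠ 0, i.e., x ≠ 4. When x = 4, both sides equal zero regardless of the other factors. The correct approach requires considering x = 4 as a separate case.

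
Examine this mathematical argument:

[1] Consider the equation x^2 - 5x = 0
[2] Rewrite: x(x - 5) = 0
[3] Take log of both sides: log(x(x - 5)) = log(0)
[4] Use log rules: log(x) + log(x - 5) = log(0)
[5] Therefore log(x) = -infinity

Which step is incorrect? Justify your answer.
Step 3: Take log of both sides: log(x(x - 5)) = log(0)

Step 3 takes the logarithm of both sides, resulting in log(0) on the right side. The logarithm is only defined for positive numbers; log(0) is undefined (approaches negative infinity). This operation is invalid.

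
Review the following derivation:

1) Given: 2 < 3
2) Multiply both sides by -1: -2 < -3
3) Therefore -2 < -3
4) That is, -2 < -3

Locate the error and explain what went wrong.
Step 2: Multiply both sides by -1: -2 < -3

Step 2 multiplies both sides by -1 but fails to reverse the inequality sign. When multiplying (or dividing) an inequality by a negative number, the direction must be reversed. Since 2 < 3, we should get -2 > -3, i.e., -2 > -3.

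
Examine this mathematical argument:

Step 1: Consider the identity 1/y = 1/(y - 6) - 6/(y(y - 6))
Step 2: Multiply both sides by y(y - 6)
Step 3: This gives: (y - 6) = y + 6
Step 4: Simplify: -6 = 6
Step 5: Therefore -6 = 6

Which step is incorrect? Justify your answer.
Step 3: This gives: (y - 6) = y + 6

Step 3 makes a sign error when clearing denominators. Multiplying -6/(y(y - 6)) by y(y - 6) gives -6, not +6. The correct result is (y - 6) = y - 6, which is trivially true, not (y - 6) = y + 6. (Step 1 is a valid identity: 1/(y - 6) - 6/(y(y - 6)) = (y - 6)/(y(y - 6)) = 1/y.)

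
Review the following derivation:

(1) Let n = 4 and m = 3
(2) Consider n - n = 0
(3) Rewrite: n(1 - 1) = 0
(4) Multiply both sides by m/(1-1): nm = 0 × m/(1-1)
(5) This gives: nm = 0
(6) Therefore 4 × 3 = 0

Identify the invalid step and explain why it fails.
Step 4: Multiply both sides by m/(1-1): nm = 0 × m/(1-1)

Step 4 multiplies both sides by m/(1-1). However, 1-1 = 0, so this is multiplication by m/0, which is undefined. We cannot multiply by an undefined expression.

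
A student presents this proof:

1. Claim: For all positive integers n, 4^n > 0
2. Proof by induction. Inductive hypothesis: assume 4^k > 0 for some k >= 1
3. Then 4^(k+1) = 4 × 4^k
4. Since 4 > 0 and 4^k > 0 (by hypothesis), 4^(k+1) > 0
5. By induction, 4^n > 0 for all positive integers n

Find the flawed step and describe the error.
Step 5: By induction, 4^n > 0 for all positive integers n

Step 5 concludes the proof by induction, but no base case was ever established. A valid induction proof requires: (1) a base case proving 4^1 > 0, and (2) an inductive step showing IF 4^k > 0 THEN 4^(k+1) > 0. Steps 2-4 correctly establish the inductive step, but without the base case the conclusion in step 5 does not follow.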